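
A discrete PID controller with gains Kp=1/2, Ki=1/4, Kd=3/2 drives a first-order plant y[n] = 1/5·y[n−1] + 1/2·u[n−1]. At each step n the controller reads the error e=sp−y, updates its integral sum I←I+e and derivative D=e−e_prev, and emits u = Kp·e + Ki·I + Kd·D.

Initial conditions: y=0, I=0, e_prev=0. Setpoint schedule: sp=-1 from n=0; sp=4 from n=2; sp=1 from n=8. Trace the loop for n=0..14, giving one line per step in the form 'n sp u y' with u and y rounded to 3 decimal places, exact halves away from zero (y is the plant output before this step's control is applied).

(exact arithmetic carried between steps; '≈' marks a value shown rounded to 6 d.p. or computed from one; I and e_prev carry over from the previous line; the table rounds u and y to 3 d.p., halves away from zero)
n=0: y=0, sp=-1, e=sp−y=-1; I=-1, D=e−e_prev=-1; u=1/2·(-1)+1/4·(-1)+3/2·(-1)=-2.25; next y=1/5·0+1/2·(-2.25)=-1.125
n=1: y=-1.125, sp=-1, e=sp−y=0.125; I=-0.875, D=e−e_prev=1.125; u=1/2·0.125+1/4·(-0.875)+3/2·1.125=1.53125; next y=1/5·(-1.125)+1/2·1.53125=0.540625
n=2: y=0.540625, sp=4, e=sp−y=3.459375; I=2.584375, D=e−e_prev=3.334375; u=1/2·3.459375+1/4·2.584375+3/2·3.334375≈7.377344; next y=1/5·0.540625+1/2·7.377344≈3.796797
n=3: y≈3.796797, sp=4, e=sp−y≈0.203203; I≈2.787578, D=e−e_prev≈-3.256172; u=1/2·0.203203+1/4·2.787578+3/2·(-3.256172)≈-4.085762; next y=1/5·3.796797+1/2·(-4.085762)≈-1.283521
n=4: y≈-1.283521, sp=4, e=sp−y≈5.283521; I≈8.071100, D=e−e_prev≈5.080318; u=1/2·5.283521+1/4·8.071100+3/2·5.080318≈12.280013; next y=1/5·(-1.283521)+1/2·12.280013≈5.883302
n=5: y≈5.883302, sp=4, e=sp−y≈-1.883302; I≈6.187797, D=e−e_prev≈-7.166824; u=1/2·(-1.883302)+1/4·6.187797+3/2·(-7.166824)≈-10.144937; next y=1/5·5.883302+1/2·(-10.144937)≈-3.895808
n=6: y≈-3.895808, sp=4, e=sp−y≈7.895808; I≈14.083606, D=e−e_prev≈9.779111; u=1/2·7.895808+1/4·14.083606+3/2·9.779111≈22.137471; next y=1/5·(-3.895808)+1/2·22.137471≈10.289574
n=7: y≈10.289574, sp=4, e=sp−y≈-6.289574; I≈7.794032, D=e−e_prev≈-14.185382; u=1/2·(-6.289574)+1/4·7.794032+3/2·(-14.185382)≈-22.474353; next y=1/5·10.289574+1/2·(-22.474353)≈-9.179262
n=8: y≈-9.179262, sp=1, e=sp−y≈10.179262; I≈17.973293, D=e−e_prev≈16.468836; u=1/2·10.179262+1/4·17.973293+3/2·16.468836≈34.286207; next y=1/5·(-9.179262)+1/2·34.286207≈15.307251
n=9: y≈15.307251, sp=1, e=sp−y≈-14.307251; I≈3.666042, D=e−e_prev≈-24.486513; u=1/2·(-14.307251)+1/4·3.666042+3/2·(-24.486513)≈-42.966885; next y=1/5·15.307251+1/2·(-42.966885)≈-18.421992
n=10: y≈-18.421992, sp=1, e=sp−y≈19.421992; I≈23.088034, D=e−e_prev≈33.729243; u=1/2·19.421992+1/4·23.088034+3/2·33.729243≈66.076870; next y=1/5·(-18.421992)+1/2·66.076870≈29.354036
n=11: y≈29.354036, sp=1, e=sp−y≈-28.354036; I≈-5.266003, D=e−e_prev≈-47.776028; u=1/2·(-28.354036)+1/4·(-5.266003)+3/2·(-47.776028)≈-87.157561; next y=1/5·29.354036+1/2·(-87.157561)≈-37.707973
n=12: y≈-37.707973, sp=1, e=sp−y≈38.707973; I≈33.441971, D=e−e_prev≈67.062010; u=1/2·38.707973+1/4·33.441971+3/2·67.062010≈128.307494; next y=1/5·(-37.707973)+1/2·128.307494≈56.612152
n=13: y≈56.612152, sp=1, e=sp−y≈-55.612152; I≈-22.170182, D=e−e_prev≈-94.320126; u=1/2·(-55.612152)+1/4·(-22.170182)+3/2·(-94.320126)≈-174.828810; next y=1/5·56.612152+1/2·(-174.828810)≈-76.091975
n=14: y≈-76.091975, sp=1, e=sp−y≈77.091975; I≈54.921793, D=e−e_prev≈132.704127; u=1/2·77.091975+1/4·54.921793+3/2·132.704127≈251.332626; next y=1/5·(-76.091975)+1/2·251.332626≈110.447918

0 -1 -2.250 0.000
1 -1 1.531 -1.125
2 4 7.377 0.541
3 4 -4.086 3.797
4 4 12.280 -1.284
5 4 -10.145 5.883
6 4 22.137 -3.896
7 4 -22.474 10.290
8 1 34.286 -9.179
9 1 -42.967 15.307
10 1 66.077 -18.422
11 1 -87.158 29.354
12 1 128.307 -37.708
13 1 -174.829 56.612
14 1 251.333 -76.092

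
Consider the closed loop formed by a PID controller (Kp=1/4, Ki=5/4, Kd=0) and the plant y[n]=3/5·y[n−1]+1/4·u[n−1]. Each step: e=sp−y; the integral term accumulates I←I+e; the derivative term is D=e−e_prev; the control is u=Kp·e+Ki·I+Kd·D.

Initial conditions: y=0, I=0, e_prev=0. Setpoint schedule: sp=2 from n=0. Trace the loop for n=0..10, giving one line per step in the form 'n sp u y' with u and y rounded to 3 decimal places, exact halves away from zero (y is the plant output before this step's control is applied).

(exact arithmetic carried between steps; '≈' marks a value shown rounded to 6 d.p. or computed from one; I and e_prev carry over from the previous line; the table rounds u and y to 3 d.p., halves away from zero)
n=0: y=0, sp=2, e=sp−y=2; I=2, D=e−e_prev=2; u=1/4·2+5/4·2+0·2=3; next y=3/5·0+1/4·3=0.75
n=1: y=0.75, sp=2, e=sp−y=1.25; I=3.25, D=e−e_prev=-0.75; u=1/4·1.25+5/4·3.25+0·(-0.75)=4.375; next y=3/5·0.75+1/4·4.375=1.54375
n=2: y=1.54375, sp=2, e=sp−y=0.45625; I=3.70625, D=e−e_prev=-0.79375; u=1/4·0.45625+5/4·3.70625+0·(-0.79375)=4.746875; next y=3/5·1.54375+1/4·4.746875≈2.112969
n=3: y≈2.112969, sp=2, e=sp−y≈-0.112969; I≈3.593281, D=e−e_prev≈-0.569219; u=1/4·(-0.112969)+5/4·3.593281+0·(-0.569219)≈4.463359; next y=3/5·2.112969+1/4·4.463359≈2.383621
n=4: y≈2.383621, sp=2, e=sp−y≈-0.383621; I≈3.209660, D=e−e_prev≈-0.270652; u=1/4·(-0.383621)+5/4·3.209660+0·(-0.270652)≈3.916170; next y=3/5·2.383621+1/4·3.916170≈2.409215
n=5: y≈2.409215, sp=2, e=sp−y≈-0.409215; I≈2.800445, D=e−e_prev≈-0.025594; u=1/4·(-0.409215)+5/4·2.800445+0·(-0.025594)≈3.398252; next y=3/5·2.409215+1/4·3.398252≈2.295092
n=6: y≈2.295092, sp=2, e=sp−y≈-0.295092; I≈2.505353, D=e−e_prev≈0.114123; u=1/4·(-0.295092)+5/4·2.505353+0·0.114123≈3.057918; next y=3/5·2.295092+1/4·3.057918≈2.141535
n=7: y≈2.141535, sp=2, e=sp−y≈-0.141535; I≈2.363818, D=e−e_prev≈0.153557; u=1/4·(-0.141535)+5/4·2.363818+0·0.153557≈2.919389; next y=3/5·2.141535+1/4·2.919389≈2.014768
n=8: y≈2.014768, sp=2, e=sp−y≈-0.014768; I≈2.349050, D=e−e_prev≈0.126767; u=1/4·(-0.014768)+5/4·2.349050+0·0.126767≈2.932620; next y=3/5·2.014768+1/4·2.932620≈1.942016
n=9: y≈1.942016, sp=2, e=sp−y≈0.057984; I≈2.407034, D=e−e_prev≈0.072752; u=1/4·0.057984+5/4·2.407034+0·0.072752≈3.023288; next y=3/5·1.942016+1/4·3.023288≈1.921032
n=10: y≈1.921032, sp=2, e=sp−y≈0.078968; I≈2.486002, D=e−e_prev≈0.020984; u=1/4·0.078968+5/4·2.486002+0·0.020984≈3.127245; next y=3/5·1.921032+1/4·3.127245≈1.934430

0 2 3.000 0.000
1 2 4.375 0.750
2 2 4.747 1.544
3 2 4.463 2.113
4 2 3.916 2.384
5 2 3.398 2.409
6 2 3.058 2.295
7 2 2.919 2.142
8 2 2.933 2.015
9 2 3.023 1.942
10 2 3.127 1.921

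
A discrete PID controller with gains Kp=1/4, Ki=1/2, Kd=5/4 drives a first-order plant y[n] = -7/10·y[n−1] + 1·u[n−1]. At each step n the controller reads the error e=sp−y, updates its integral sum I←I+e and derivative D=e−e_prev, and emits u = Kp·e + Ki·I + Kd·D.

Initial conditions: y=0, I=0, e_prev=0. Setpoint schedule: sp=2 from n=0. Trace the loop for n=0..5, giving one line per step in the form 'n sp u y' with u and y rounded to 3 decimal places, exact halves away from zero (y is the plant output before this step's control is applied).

0 2 4.000 0.000
1 2 -5.500 4.000
2 2 23.100 -8.300
3 2 -61.545 28.910
4 2 192.897 -81.782
5 2 -567.429 250.144

(exact arithmetic carried between steps; '≈' marks a value shown rounded to 6 d.p. or computed from one; I and e_prev carry over from the previous line; the table rounds u and y to 3 d.p., halves away from zero)
n=0: y=0, sp=2, e=sp−y=2; I=2, D=e−e_prev=2; u=1/4·2+1/2·2+5/4·2=4; next y=-7/10·0+1·4=4
n=1: y=4, sp=2, e=sp−y=-2; I=0, D=e−e_prev=-4; u=1/4·(-2)+1/2·0+5/4·(-4)=-5.5; next y=-7/10·4+1·(-5.5)=-8.3
n=2: y=-8.3, sp=2, e=sp−y=10.3; I=10.3, D=e−e_prev=12.3; u=1/4·10.3+1/2·10.3+5/4·12.3=23.1; next y=-7/10·(-8.3)+1·23.1=28.91
n=3: y=28.91, sp=2, e=sp−y=-26.91; I=-16.61, D=e−e_prev=-37.21; u=1/4·(-26.91)+1/2·(-16.61)+5/4·(-37.21)=-61.545; next y=-7/10·28.91+1·(-61.545)=-81.782
n=4: y=-81.782, sp=2, e=sp−y=83.782; I=67.172, D=e−e_prev=110.692; u=1/4·83.782+1/2·67.172+5/4·110.692=192.8965; next y=-7/10·(-81.782)+1·192.8965=250.1439
n=5: y=250.1439, sp=2, e=sp−y=-248.1439; I=-180.9719, D=e−e_prev=-331.9259; u=1/4·(-248.1439)+1/2·(-180.9719)+5/4·(-331.9259)=-567.4293; next y=-7/10·250.1439+1·(-567.4293)=-742.53003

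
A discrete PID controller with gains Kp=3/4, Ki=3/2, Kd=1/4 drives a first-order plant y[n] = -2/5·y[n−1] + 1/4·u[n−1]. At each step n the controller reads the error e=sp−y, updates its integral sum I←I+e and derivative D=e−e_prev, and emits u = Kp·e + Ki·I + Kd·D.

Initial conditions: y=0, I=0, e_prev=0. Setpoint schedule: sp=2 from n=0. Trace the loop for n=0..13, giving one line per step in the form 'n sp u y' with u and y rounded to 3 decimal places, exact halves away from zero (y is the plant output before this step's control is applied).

0 2 5.000 0.000
1 2 4.375 1.250
2 2 7.453 0.594
3 2 6.818 1.626
4 2 9.066 1.054
5 2 8.366 1.845
6 2 10.025 1.353
7 2 9.343 1.965
8 2 10.586 1.550
9 2 9.966 2.027
10 2 10.909 1.681
11 2 10.366 2.055
12 2 11.091 1.770
13 2 10.627 2.065

(exact arithmetic carried between steps; '≈' marks a value shown rounded to 6 d.p. or computed from one; I and e_prev carry over from the previous line; the table rounds u and y to 3 d.p., halves away from zero)
n=0: y=0, sp=2, e=sp−y=2; I=2, D=e−e_prev=2; u=3/4·2+3/2·2+1/4·2=5; next y=-2/5·0+1/4·5=1.25
n=1: y=1.25, sp=2, e=sp−y=0.75; I=2.75, D=e−e_prev=-1.25; u=3/4·0.75+3/2·2.75+1/4·(-1.25)=4.375; next y=-2/5·1.25+1/4·4.375=0.59375
n=2: y=0.59375, sp=2, e=sp−y=1.40625; I=4.15625, D=e−e_prev=0.65625; u=3/4·1.40625+3/2·4.15625+1/4·0.65625=7.453125; next y=-2/5·0.59375+1/4·7.453125≈1.625781
n=3: y≈1.625781, sp=2, e=sp−y≈0.374219; I≈4.530469, D=e−e_prev≈-1.032031; u=3/4·0.374219+3/2·4.530469+1/4·(-1.032031)≈6.818359; next y=-2/5·1.625781+1/4·6.818359≈1.054277
n=4: y≈1.054277, sp=2, e=sp−y≈0.945723; I≈5.476191, D=e−e_prev≈0.571504; u=3/4·0.945723+3/2·5.476191+1/4·0.571504≈9.066455; next y=-2/5·1.054277+1/4·9.066455≈1.844903
n=5: y≈1.844903, sp=2, e=sp−y≈0.155097; I≈5.631289, D=e−e_prev≈-0.790625; u=3/4·0.155097+3/2·5.631289+1/4·(-0.790625)≈8.365599; next y=-2/5·1.844903+1/4·8.365599≈1.353439
n=6: y≈1.353439, sp=2, e=sp−y≈0.646561; I≈6.277850, D=e−e_prev≈0.491464; u=3/4·0.646561+3/2·6.277850+1/4·0.491464≈10.024562; next y=-2/5·1.353439+1/4·10.024562≈1.964765
n=7: y≈1.964765, sp=2, e=sp−y≈0.035235; I≈6.313085, D=e−e_prev≈-0.611326; u=3/4·0.035235+3/2·6.313085+1/4·(-0.611326)≈9.343222; next y=-2/5·1.964765+1/4·9.343222≈1.549900
n=8: y≈1.549900, sp=2, e=sp−y≈0.450100; I≈6.763185, D=e−e_prev≈0.414865; u=3/4·0.450100+3/2·6.763185+1/4·0.414865≈10.586070; next y=-2/5·1.549900+1/4·10.586070≈2.026558
n=9: y≈2.026558, sp=2, e=sp−y≈-0.026558; I≈6.736628, D=e−e_prev≈-0.476658; u=3/4·(-0.026558)+3/2·6.736628+1/4·(-0.476658)≈9.965859; next y=-2/5·2.026558+1/4·9.965859≈1.680842
n=10: y≈1.680842, sp=2, e=sp−y≈0.319158; I≈7.055786, D=e−e_prev≈0.345716; u=3/4·0.319158+3/2·7.055786+1/4·0.345716≈10.909477; next y=-2/5·1.680842+1/4·10.909477≈2.055033
n=11: y≈2.055033, sp=2, e=sp−y≈-0.055033; I≈7.000754, D=e−e_prev≈-0.374191; u=3/4·(-0.055033)+3/2·7.000754+1/4·(-0.374191)≈10.366308; next y=-2/5·2.055033+1/4·10.366308≈1.769564
n=12: y≈1.769564, sp=2, e=sp−y≈0.230436; I≈7.231190, D=e−e_prev≈0.285469; u=3/4·0.230436+3/2·7.231190+1/4·0.285469≈11.090978; next y=-2/5·1.769564+1/4·11.090978≈2.064919
n=13: y≈2.064919, sp=2, e=sp−y≈-0.064919; I≈7.166271, D=e−e_prev≈-0.295355; u=3/4·(-0.064919)+3/2·7.166271+1/4·(-0.295355)≈10.626878; next y=-2/5·2.064919+1/4·10.626878≈1.830752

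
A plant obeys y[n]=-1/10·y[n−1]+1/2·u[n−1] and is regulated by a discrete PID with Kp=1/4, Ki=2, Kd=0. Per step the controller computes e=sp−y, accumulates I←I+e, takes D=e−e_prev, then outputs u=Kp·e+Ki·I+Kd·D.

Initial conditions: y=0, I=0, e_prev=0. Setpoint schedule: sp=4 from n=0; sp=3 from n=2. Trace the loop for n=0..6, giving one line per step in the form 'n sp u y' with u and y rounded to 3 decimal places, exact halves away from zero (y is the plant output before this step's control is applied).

(exact arithmetic carried between steps; '≈' marks a value shown rounded to 6 d.p. or computed from one; I and e_prev carry over from the previous line; the table rounds u and y to 3 d.p., halves away from zero)
n=0: y=0, sp=4, e=sp−y=4; I=4, D=e−e_prev=4; u=1/4·4+2·4+0·4=9; next y=-1/10·0+1/2·9=4.5
n=1: y=4.5, sp=4, e=sp−y=-0.5; I=3.5, D=e−e_prev=-4.5; u=1/4·(-0.5)+2·3.5+0·(-4.5)=6.875; next y=-1/10·4.5+1/2·6.875=2.9875
n=2: y=2.9875, sp=3, e=sp−y=0.0125; I=3.5125, D=e−e_prev=0.5125; u=1/4·0.0125+2·3.5125+0·0.5125=7.028125; next y=-1/10·2.9875+1/2·7.028125≈3.215313
n=3: y≈3.215313, sp=3, e=sp−y≈-0.215313; I≈3.297188, D=e−e_prev≈-0.227813; u=1/4·(-0.215313)+2·3.297188+0·(-0.227813)≈6.540547; next y=-1/10·3.215313+1/2·6.540547≈2.948742
n=4: y≈2.948742, sp=3, e=sp−y≈0.051258; I≈3.348445, D=e−e_prev≈0.266570; u=1/4·0.051258+2·3.348445+0·0.266570≈6.709705; next y=-1/10·2.948742+1/2·6.709705≈3.059978
n=5: y≈3.059978, sp=3, e=sp−y≈-0.059978; I≈3.288467, D=e−e_prev≈-0.111236; u=1/4·(-0.059978)+2·3.288467+0·(-0.111236)≈6.561939; next y=-1/10·3.059978+1/2·6.561939≈2.974972
n=6: y≈2.974972, sp=3, e=sp−y≈0.025028; I≈3.313495, D=e−e_prev≈0.085006; u=1/4·0.025028+2·3.313495+0·0.085006≈6.633247; next y=-1/10·2.974972+1/2·6.633247≈3.019126

0 4 9.000 0.000
1 4 6.875 4.500
2 3 7.028 2.988
3 3 6.541 3.215
4 3 6.710 2.949
5 3 6.562 3.060
6 3 6.633 2.975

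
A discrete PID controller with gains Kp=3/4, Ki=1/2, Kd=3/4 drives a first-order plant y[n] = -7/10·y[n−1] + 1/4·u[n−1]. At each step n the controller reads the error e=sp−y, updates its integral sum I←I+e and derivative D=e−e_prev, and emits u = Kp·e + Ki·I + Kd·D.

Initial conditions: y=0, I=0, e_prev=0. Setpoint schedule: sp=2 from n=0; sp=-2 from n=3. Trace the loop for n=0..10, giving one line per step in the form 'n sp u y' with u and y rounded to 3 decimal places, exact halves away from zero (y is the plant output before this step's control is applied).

(exact arithmetic carried between steps; '≈' marks a value shown rounded to 6 d.p. or computed from one; I and e_prev carry over from the previous line; the table rounds u and y to 3 d.p., halves away from zero)
n=0: y=0, sp=2, e=sp−y=2; I=2, D=e−e_prev=2; u=3/4·2+1/2·2+3/4·2=4; next y=-7/10·0+1/4·4=1
n=1: y=1, sp=2, e=sp−y=1; I=3, D=e−e_prev=-1; u=3/4·1+1/2·3+3/4·(-1)=1.5; next y=-7/10·1+1/4·1.5=-0.325
n=2: y=-0.325, sp=2, e=sp−y=2.325; I=5.325, D=e−e_prev=1.325; u=3/4·2.325+1/2·5.325+3/4·1.325=5.4; next y=-7/10·(-0.325)+1/4·5.4=1.5775
n=3: y=1.5775, sp=-2, e=sp−y=-3.5775; I=1.7475, D=e−e_prev=-5.9025; u=3/4·(-3.5775)+1/2·1.7475+3/4·(-5.9025)=-6.23625; next y=-7/10·1.5775+1/4·(-6.23625)≈-2.663313
n=4: y≈-2.663313, sp=-2, e=sp−y≈0.663313; I≈2.410813, D=e−e_prev≈4.240813; u=3/4·0.663313+1/2·2.410813+3/4·4.240813≈4.8835; next y=-7/10·(-2.663313)+1/4·4.8835≈3.085194
n=5: y≈3.085194, sp=-2, e=sp−y≈-5.085194; I≈-2.674381, D=e−e_prev≈-5.748506; u=3/4·(-5.085194)+1/2·(-2.674381)+3/4·(-5.748506)≈-9.462466; next y=-7/10·3.085194+1/4·(-9.462466)≈-4.525252
n=6: y≈-4.525252, sp=-2, e=sp−y≈2.525252; I≈-0.149129, D=e−e_prev≈7.610446; u=3/4·2.525252+1/2·(-0.149129)+3/4·7.610446≈7.527209; next y=-7/10·(-4.525252)+1/4·7.527209≈5.049479
n=7: y≈5.049479, sp=-2, e=sp−y≈-7.049479; I≈-7.198608, D=e−e_prev≈-9.574731; u=3/4·(-7.049479)+1/2·(-7.198608)+3/4·(-9.574731)≈-16.067461; next y=-7/10·5.049479+1/4·(-16.067461)≈-7.551500
n=8: y≈-7.551500, sp=-2, e=sp−y≈5.551500; I≈-1.647108, D=e−e_prev≈12.600979; u=3/4·5.551500+1/2·(-1.647108)+3/4·12.600979≈12.790806; next y=-7/10·(-7.551500)+1/4·12.790806≈8.483752
n=9: y≈8.483752, sp=-2, e=sp−y≈-10.483752; I≈-12.130859, D=e−e_prev≈-16.035252; u=3/4·(-10.483752)+1/2·(-12.130859)+3/4·(-16.035252)≈-25.954682; next y=-7/10·8.483752+1/4·(-25.954682)≈-12.427297
n=10: y≈-12.427297, sp=-2, e=sp−y≈10.427297; I≈-1.703563, D=e−e_prev≈20.911048; u=3/4·10.427297+1/2·(-1.703563)+3/4·20.911048≈22.651977; next y=-7/10·(-12.427297)+1/4·22.651977≈14.362102

0 2 4.000 0.000
1 2 1.500 1.000
2 2 5.400 -0.325
3 -2 -6.236 1.578
4 -2 4.884 -2.663
5 -2 -9.462 3.085
6 -2 7.527 -4.525
7 -2 -16.067 5.049
8 -2 12.791 -7.552
9 -2 -25.955 8.484
10 -2 22.652 -12.427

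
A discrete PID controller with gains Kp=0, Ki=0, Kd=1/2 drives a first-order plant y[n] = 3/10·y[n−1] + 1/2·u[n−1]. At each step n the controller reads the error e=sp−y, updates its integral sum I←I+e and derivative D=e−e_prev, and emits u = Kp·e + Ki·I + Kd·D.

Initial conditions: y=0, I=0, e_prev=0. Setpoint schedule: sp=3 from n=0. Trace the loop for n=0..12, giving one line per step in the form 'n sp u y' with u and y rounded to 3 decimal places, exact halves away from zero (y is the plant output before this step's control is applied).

0 3 1.500 0.000
1 3 -0.375 0.750
2 3 0.356 0.038
3 3 -0.076 0.189
4 3 0.085 0.019
5 3 -0.015 0.048
6 3 0.021 0.007
7 3 -0.003 0.012
8 3 0.005 0.002
9 3 0.000 0.003
10 3 0.001 0.001
11 3 0.000 0.001
12 3 0.000 0.000

(exact arithmetic carried between steps; '≈' marks a value shown rounded to 6 d.p. or computed from one; I and e_prev carry over from the previous line; the table rounds u and y to 3 d.p., halves away from zero)
n=0: y=0, sp=3, e=sp−y=3; I=3, D=e−e_prev=3; u=0·3+0·3+1/2·3=1.5; next y=3/10·0+1/2·1.5=0.75
n=1: y=0.75, sp=3, e=sp−y=2.25; I=5.25, D=e−e_prev=-0.75; u=0·2.25+0·5.25+1/2·(-0.75)=-0.375; next y=3/10·0.75+1/2·(-0.375)=0.0375
n=2: y=0.0375, sp=3, e=sp−y=2.9625; I=8.2125, D=e−e_prev=0.7125; u=0·2.9625+0·8.2125+1/2·0.7125=0.35625; next y=3/10·0.0375+1/2·0.35625=0.189375
n=3: y=0.189375, sp=3, e=sp−y=2.810625; I=11.023125, D=e−e_prev=-0.151875; u=0·2.810625+0·11.023125+1/2·(-0.151875)≈-0.075938; next y=3/10·0.189375+1/2·(-0.075938)≈0.018844
n=4: y≈0.018844, sp=3, e=sp−y≈2.981156; I≈14.004281, D=e−e_prev≈0.170531; u=0·2.981156+0·14.004281+1/2·0.170531≈0.085266; next y=3/10·0.018844+1/2·0.085266≈0.048286
n=5: y≈0.048286, sp=3, e=sp−y≈2.951714; I≈16.955995, D=e−e_prev≈-0.029442; u=0·2.951714+0·16.955995+1/2·(-0.029442)≈-0.014721; next y=3/10·0.048286+1/2·(-0.014721)≈0.007125
n=6: y≈0.007125, sp=3, e=sp−y≈2.992875; I≈19.948870, D=e−e_prev≈0.041161; u=0·2.992875+0·19.948870+1/2·0.041161≈0.020580; next y=3/10·0.007125+1/2·0.020580≈0.012428
n=7: y≈0.012428, sp=3, e=sp−y≈2.987572; I≈22.936442, D=e−e_prev≈-0.005303; u=0·2.987572+0·22.936442+1/2·(-0.005303)≈-0.002651; next y=3/10·0.012428+1/2·(-0.002651)≈0.002403
n=8: y≈0.002403, sp=3, e=sp−y≈2.997597; I≈25.934040, D=e−e_prev≈0.010025; u=0·2.997597+0·25.934040+1/2·0.010025≈0.005013; next y=3/10·0.002403+1/2·0.005013≈0.003227
n=9: y≈0.003227, sp=3, e=sp−y≈2.996773; I≈28.930813, D=e−e_prev≈-0.000824; u=0·2.996773+0·28.930813+1/2·(-0.000824)≈-0.000412; next y=3/10·0.003227+1/2·(-0.000412)≈0.000762
n=10: y≈0.000762, sp=3, e=sp−y≈2.999238; I≈31.930051, D=e−e_prev≈0.002465; u=0·2.999238+0·31.930051+1/2·0.002465≈0.001233; next y=3/10·0.000762+1/2·0.001233≈0.000845
n=11: y≈0.000845, sp=3, e=sp−y≈2.999155; I≈34.929206, D=e−e_prev≈-0.000083; u=0·2.999155+0·34.929206+1/2·(-0.000083)≈-0.000041; next y=3/10·0.000845+1/2·(-0.000041)≈0.000233
n=12: y≈0.000233, sp=3, e=sp−y≈2.999767; I≈37.928973, D=e−e_prev≈0.000612; u=0·2.999767+0·37.928973+1/2·0.000612≈0.000306; next y=3/10·0.000233+1/2·0.000306≈0.000223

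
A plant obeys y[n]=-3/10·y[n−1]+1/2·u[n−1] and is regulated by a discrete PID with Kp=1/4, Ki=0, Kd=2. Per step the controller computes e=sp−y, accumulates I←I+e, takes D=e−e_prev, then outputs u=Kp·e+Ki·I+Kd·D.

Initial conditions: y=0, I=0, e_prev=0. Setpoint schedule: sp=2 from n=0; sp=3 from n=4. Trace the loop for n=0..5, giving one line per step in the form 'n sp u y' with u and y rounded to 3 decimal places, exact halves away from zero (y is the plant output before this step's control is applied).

(exact arithmetic carried between steps; '≈' marks a value shown rounded to 6 d.p. or computed from one; I and e_prev carry over from the previous line; the table rounds u and y to 3 d.p., halves away from zero)
n=0: y=0, sp=2, e=sp−y=2; I=2, D=e−e_prev=2; u=1/4·2+0·2+2·2=4.5; next y=-3/10·0+1/2·4.5=2.25
n=1: y=2.25, sp=2, e=sp−y=-0.25; I=1.75, D=e−e_prev=-2.25; u=1/4·(-0.25)+0·1.75+2·(-2.25)=-4.5625; next y=-3/10·2.25+1/2·(-4.5625)=-2.95625
n=2: y=-2.95625, sp=2, e=sp−y=4.95625; I=6.70625, D=e−e_prev=5.20625; u=1/4·4.95625+0·6.70625+2·5.20625≈11.651563; next y=-3/10·(-2.95625)+1/2·11.651563≈6.712656
n=3: y≈6.712656, sp=2, e=sp−y≈-4.712656; I≈1.993594, D=e−e_prev≈-9.668906; u=1/4·(-4.712656)+0·1.993594+2·(-9.668906)≈-20.515977; next y=-3/10·6.712656+1/2·(-20.515977)≈-12.271785
n=4: y≈-12.271785, sp=3, e=sp−y≈15.271785; I≈17.265379, D=e−e_prev≈19.984441; u=1/4·15.271785+0·17.265379+2·19.984441≈43.786829; next y=-3/10·(-12.271785)+1/2·43.786829≈25.574950
n=5: y≈25.574950, sp=3, e=sp−y≈-22.574950; I≈-5.309571, D=e−e_prev≈-37.846735; u=1/4·(-22.574950)+0·(-5.309571)+2·(-37.846735)≈-81.337208; next y=-3/10·25.574950+1/2·(-81.337208)≈-48.341089

0 2 4.500 0.000
1 2 -4.563 2.250
2 2 11.652 -2.956
3 2 -20.516 6.713
4 3 43.787 -12.272
5 3 -81.337 25.575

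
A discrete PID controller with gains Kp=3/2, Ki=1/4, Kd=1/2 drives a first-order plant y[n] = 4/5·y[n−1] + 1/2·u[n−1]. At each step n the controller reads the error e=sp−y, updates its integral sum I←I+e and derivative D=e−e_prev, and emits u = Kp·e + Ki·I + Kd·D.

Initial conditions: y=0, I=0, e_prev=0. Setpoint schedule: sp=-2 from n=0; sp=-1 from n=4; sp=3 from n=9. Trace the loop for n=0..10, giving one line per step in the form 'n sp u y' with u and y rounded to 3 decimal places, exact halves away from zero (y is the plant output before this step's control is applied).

(exact arithmetic carried between steps; '≈' marks a value shown rounded to 6 d.p. or computed from one; I and e_prev carry over from the previous line; the table rounds u and y to 3 d.p., halves away from zero)
n=0: y=0, sp=-2, e=sp−y=-2; I=-2, D=e−e_prev=-2; u=3/2·(-2)+1/4·(-2)+1/2·(-2)=-4.5; next y=4/5·0+1/2·(-4.5)=-2.25
n=1: y=-2.25, sp=-2, e=sp−y=0.25; I=-1.75, D=e−e_prev=2.25; u=3/2·0.25+1/4·(-1.75)+1/2·2.25=1.0625; next y=4/5·(-2.25)+1/2·1.0625=-1.26875
n=2: y=-1.26875, sp=-2, e=sp−y=-0.73125; I=-2.48125, D=e−e_prev=-0.98125; u=3/2·(-0.73125)+1/4·(-2.48125)+1/2·(-0.98125)≈-2.207813; next y=4/5·(-1.26875)+1/2·(-2.207813)≈-2.118906
n=3: y≈-2.118906, sp=-2, e=sp−y≈0.118906; I≈-2.362344, D=e−e_prev≈0.850156; u=3/2·0.118906+1/4·(-2.362344)+1/2·0.850156≈0.012852; next y=4/5·(-2.118906)+1/2·0.012852≈-1.688699
n=4: y≈-1.688699, sp=-1, e=sp−y≈0.688699; I≈-1.673645, D=e−e_prev≈0.569793; u=3/2·0.688699+1/4·(-1.673645)+1/2·0.569793≈0.899534; next y=4/5·(-1.688699)+1/2·0.899534≈-0.901192
n=5: y≈-0.901192, sp=-1, e=sp−y≈-0.098808; I≈-1.772452, D=e−e_prev≈-0.787507; u=3/2·(-0.098808)+1/4·(-1.772452)+1/2·(-0.787507)≈-0.985078; next y=4/5·(-0.901192)+1/2·(-0.985078)≈-1.213493
n=6: y≈-1.213493, sp=-1, e=sp−y≈0.213493; I≈-1.558959, D=e−e_prev≈0.312301; u=3/2·0.213493+1/4·(-1.558959)+1/2·0.312301≈0.086650; next y=4/5·(-1.213493)+1/2·0.086650≈-0.927469
n=7: y≈-0.927469, sp=-1, e=sp−y≈-0.072531; I≈-1.631490, D=e−e_prev≈-0.286023; u=3/2·(-0.072531)+1/4·(-1.631490)+1/2·(-0.286023)≈-0.659680; next y=4/5·(-0.927469)+1/2·(-0.659680)≈-1.071816
n=8: y≈-1.071816, sp=-1, e=sp−y≈0.071816; I≈-1.559674, D=e−e_prev≈0.144346; u=3/2·0.071816+1/4·(-1.559674)+1/2·0.144346≈-0.210022; next y=4/5·(-1.071816)+1/2·(-0.210022)≈-0.962464
n=9: y≈-0.962464, sp=3, e=sp−y≈3.962464; I≈2.402789, D=e−e_prev≈3.890648; u=3/2·3.962464+1/4·2.402789+1/2·3.890648≈8.489717; next y=4/5·(-0.962464)+1/2·8.489717≈3.474887
n=10: y≈3.474887, sp=3, e=sp−y≈-0.474887; I≈1.927902, D=e−e_prev≈-4.437351; u=3/2·(-0.474887)+1/4·1.927902+1/2·(-4.437351)≈-2.449031; next y=4/5·3.474887+1/2·(-2.449031)≈1.555394

0 -2 -4.500 0.000
1 -2 1.063 -2.250
2 -2 -2.208 -1.269
3 -2 0.013 -2.119
4 -1 0.900 -1.689
5 -1 -0.985 -0.901
6 -1 0.087 -1.213
7 -1 -0.660 -0.927
8 -1 -0.210 -1.072
9 3 8.490 -0.962
10 3 -2.449 3.475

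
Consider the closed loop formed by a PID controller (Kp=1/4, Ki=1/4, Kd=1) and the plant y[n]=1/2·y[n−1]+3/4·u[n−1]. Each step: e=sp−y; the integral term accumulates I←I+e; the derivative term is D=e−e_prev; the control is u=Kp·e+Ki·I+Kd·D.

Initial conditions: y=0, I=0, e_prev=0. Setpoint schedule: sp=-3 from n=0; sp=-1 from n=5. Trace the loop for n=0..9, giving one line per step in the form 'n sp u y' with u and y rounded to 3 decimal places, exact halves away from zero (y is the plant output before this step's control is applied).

0 -3 -4.500 0.000
1 -3 2.813 -3.375
2 -3 -6.164 0.422
3 -3 4.028 -4.412
4 -3 -8.294 0.815
5 -1 8.922 -5.813
6 -1 -12.899 3.785
7 -1 12.852 -7.782
8 -1 -17.314 5.748
9 -1 18.319 -10.112

(exact arithmetic carried between steps; '≈' marks a value shown rounded to 6 d.p. or computed from one; I and e_prev carry over from the previous line; the table rounds u and y to 3 d.p., halves away from zero)
n=0: y=0, sp=-3, e=sp−y=-3; I=-3, D=e−e_prev=-3; u=1/4·(-3)+1/4·(-3)+1·(-3)=-4.5; next y=1/2·0+3/4·(-4.5)=-3.375
n=1: y=-3.375, sp=-3, e=sp−y=0.375; I=-2.625, D=e−e_prev=3.375; u=1/4·0.375+1/4·(-2.625)+1·3.375=2.8125; next y=1/2·(-3.375)+3/4·2.8125=0.421875
n=2: y=0.421875, sp=-3, e=sp−y=-3.421875; I=-6.046875, D=e−e_prev=-3.796875; u=1/4·(-3.421875)+1/4·(-6.046875)+1·(-3.796875)≈-6.164063; next y=1/2·0.421875+3/4·(-6.164063)≈-4.412109
n=3: y≈-4.412109, sp=-3, e=sp−y≈1.412109; I≈-4.634766, D=e−e_prev≈4.833984; u=1/4·1.412109+1/4·(-4.634766)+1·4.833984≈4.028320; next y=1/2·(-4.412109)+3/4·4.028320≈0.815186
n=4: y≈0.815186, sp=-3, e=sp−y≈-3.815186; I≈-8.449951, D=e−e_prev≈-5.227295; u=1/4·(-3.815186)+1/4·(-8.449951)+1·(-5.227295)≈-8.293579; next y=1/2·0.815186+3/4·(-8.293579)≈-5.812592
n=5: y≈-5.812592, sp=-1, e=sp−y≈4.812592; I≈-3.637360, D=e−e_prev≈8.627777; u=1/4·4.812592+1/4·(-3.637360)+1·8.627777≈8.921585; next y=1/2·(-5.812592)+3/4·8.921585≈3.784893
n=6: y≈3.784893, sp=-1, e=sp−y≈-4.784893; I≈-8.422253, D=e−e_prev≈-9.597485; u=1/4·(-4.784893)+1/4·(-8.422253)+1·(-9.597485)≈-12.899271; next y=1/2·3.784893+3/4·(-12.899271)≈-7.782007
n=7: y≈-7.782007, sp=-1, e=sp−y≈6.782007; I≈-1.640246, D=e−e_prev≈11.566900; u=1/4·6.782007+1/4·(-1.640246)+1·11.566900≈12.852340; next y=1/2·(-7.782007)+3/4·12.852340≈5.748252
n=8: y≈5.748252, sp=-1, e=sp−y≈-6.748252; I≈-8.388498, D=e−e_prev≈-13.530258; u=1/4·(-6.748252)+1/4·(-8.388498)+1·(-13.530258)≈-17.314446; next y=1/2·5.748252+3/4·(-17.314446)≈-10.111708
n=9: y≈-10.111708, sp=-1, e=sp−y≈9.111708; I≈0.723211, D=e−e_prev≈15.859960; u=1/4·9.111708+1/4·0.723211+1·15.859960≈18.318690; next y=1/2·(-10.111708)+3/4·18.318690≈8.683163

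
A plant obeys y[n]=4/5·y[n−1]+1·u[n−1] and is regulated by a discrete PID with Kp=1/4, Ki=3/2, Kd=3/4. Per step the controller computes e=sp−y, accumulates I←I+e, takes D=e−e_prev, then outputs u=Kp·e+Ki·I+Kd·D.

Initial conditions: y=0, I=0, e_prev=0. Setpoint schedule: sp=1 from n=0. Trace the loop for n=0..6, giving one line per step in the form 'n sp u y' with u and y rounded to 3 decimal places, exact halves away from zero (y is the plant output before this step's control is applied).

0 1 2.500 0.000
1 1 -3.000 2.500
2 1 5.375 -1.000
3 1 -8.188 4.575
4 1 13.388 -4.528
5 1 -20.881 9.766
6 1 33.775 -13.068

(exact arithmetic carried between steps; '≈' marks a value shown rounded to 6 d.p. or computed from one; I and e_prev carry over from the previous line; the table rounds u and y to 3 d.p., halves away from zero)
n=0: y=0, sp=1, e=sp−y=1; I=1, D=e−e_prev=1; u=1/4·1+3/2·1+3/4·1=2.5; next y=4/5·0+1·2.5=2.5
n=1: y=2.5, sp=1, e=sp−y=-1.5; I=-0.5, D=e−e_prev=-2.5; u=1/4·(-1.5)+3/2·(-0.5)+3/4·(-2.5)=-3; next y=4/5·2.5+1·(-3)=-1
n=2: y=-1, sp=1, e=sp−y=2; I=1.5, D=e−e_prev=3.5; u=1/4·2+3/2·1.5+3/4·3.5=5.375; next y=4/5·(-1)+1·5.375=4.575
n=3: y=4.575, sp=1, e=sp−y=-3.575; I=-2.075, D=e−e_prev=-5.575; u=1/4·(-3.575)+3/2·(-2.075)+3/4·(-5.575)=-8.1875; next y=4/5·4.575+1·(-8.1875)=-4.5275
n=4: y=-4.5275, sp=1, e=sp−y=5.5275; I=3.4525, D=e−e_prev=9.1025; u=1/4·5.5275+3/2·3.4525+3/4·9.1025=13.3875; next y=4/5·(-4.5275)+1·13.3875=9.7655
n=5: y=9.7655, sp=1, e=sp−y=-8.7655; I=-5.313, D=e−e_prev=-14.293; u=1/4·(-8.7655)+3/2·(-5.313)+3/4·(-14.293)=-20.880625; next y=4/5·9.7655+1·(-20.880625)=-13.068225
n=6: y=-13.068225, sp=1, e=sp−y=14.068225; I=8.755225, D=e−e_prev=22.833725; u=1/4·14.068225+3/2·8.755225+3/4·22.833725≈33.775188; next y=4/5·(-13.068225)+1·33.775188≈23.320608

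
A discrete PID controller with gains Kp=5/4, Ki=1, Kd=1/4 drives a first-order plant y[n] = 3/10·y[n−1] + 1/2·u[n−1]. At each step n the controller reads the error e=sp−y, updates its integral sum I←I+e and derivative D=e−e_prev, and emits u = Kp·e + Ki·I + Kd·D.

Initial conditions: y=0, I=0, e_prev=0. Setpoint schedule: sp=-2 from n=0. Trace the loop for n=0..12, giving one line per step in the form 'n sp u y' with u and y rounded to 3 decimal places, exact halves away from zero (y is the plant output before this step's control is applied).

(exact arithmetic carried between steps; '≈' marks a value shown rounded to 6 d.p. or computed from one; I and e_prev carry over from the previous line; the table rounds u and y to 3 d.p., halves away from zero)
n=0: y=0, sp=-2, e=sp−y=-2; I=-2, D=e−e_prev=-2; u=5/4·(-2)+1·(-2)+1/4·(-2)=-5; next y=3/10·0+1/2·(-5)=-2.5
n=1: y=-2.5, sp=-2, e=sp−y=0.5; I=-1.5, D=e−e_prev=2.5; u=5/4·0.5+1·(-1.5)+1/4·2.5=-0.25; next y=3/10·(-2.5)+1/2·(-0.25)=-0.875
n=2: y=-0.875, sp=-2, e=sp−y=-1.125; I=-2.625, D=e−e_prev=-1.625; u=5/4·(-1.125)+1·(-2.625)+1/4·(-1.625)=-4.4375; next y=3/10·(-0.875)+1/2·(-4.4375)=-2.48125
n=3: y=-2.48125, sp=-2, e=sp−y=0.48125; I=-2.14375, D=e−e_prev=1.60625; u=5/4·0.48125+1·(-2.14375)+1/4·1.60625=-1.140625; next y=3/10·(-2.48125)+1/2·(-1.140625)≈-1.314688
n=4: y≈-1.314688, sp=-2, e=sp−y≈-0.685313; I≈-2.829063, D=e−e_prev≈-1.166563; u=5/4·(-0.685313)+1·(-2.829063)+1/4·(-1.166563)≈-3.977344; next y=3/10·(-1.314688)+1/2·(-3.977344)≈-2.383078
n=5: y≈-2.383078, sp=-2, e=sp−y≈0.383078; I≈-2.445984, D=e−e_prev≈1.068391; u=5/4·0.383078+1·(-2.445984)+1/4·1.068391≈-1.700039; next y=3/10·(-2.383078)+1/2·(-1.700039)≈-1.564943
n=6: y≈-1.564943, sp=-2, e=sp−y≈-0.435057; I≈-2.881041, D=e−e_prev≈-0.818135; u=5/4·(-0.435057)+1·(-2.881041)+1/4·(-0.818135)≈-3.629396; next y=3/10·(-1.564943)+1/2·(-3.629396)≈-2.284181
n=7: y≈-2.284181, sp=-2, e=sp−y≈0.284181; I≈-2.596860, D=e−e_prev≈0.719238; u=5/4·0.284181+1·(-2.596860)+1/4·0.719238≈-2.061824; next y=3/10·(-2.284181)+1/2·(-2.061824)≈-1.716166
n=8: y≈-1.716166, sp=-2, e=sp−y≈-0.283834; I≈-2.880694, D=e−e_prev≈-0.568015; u=5/4·(-0.283834)+1·(-2.880694)+1/4·(-0.568015)≈-3.377489; next y=3/10·(-1.716166)+1/2·(-3.377489)≈-2.203595
n=9: y≈-2.203595, sp=-2, e=sp−y≈0.203595; I≈-2.677099, D=e−e_prev≈0.487428; u=5/4·0.203595+1·(-2.677099)+1/4·0.487428≈-2.300749; next y=3/10·(-2.203595)+1/2·(-2.300749)≈-1.811453
n=10: y≈-1.811453, sp=-2, e=sp−y≈-0.188547; I≈-2.865646, D=e−e_prev≈-0.392142; u=5/4·(-0.188547)+1·(-2.865646)+1/4·(-0.392142)≈-3.199366; next y=3/10·(-1.811453)+1/2·(-3.199366)≈-2.143119
n=11: y≈-2.143119, sp=-2, e=sp−y≈0.143119; I≈-2.722528, D=e−e_prev≈0.331666; u=5/4·0.143119+1·(-2.722528)+1/4·0.331666≈-2.460713; next y=3/10·(-2.143119)+1/2·(-2.460713)≈-1.873292
n=12: y≈-1.873292, sp=-2, e=sp−y≈-0.126708; I≈-2.849236, D=e−e_prev≈-0.269827; u=5/4·(-0.126708)+1·(-2.849236)+1/4·(-0.269827)≈-3.075077; next y=3/10·(-1.873292)+1/2·(-3.075077)≈-2.099526

0 -2 -5.000 0.000
1 -2 -0.250 -2.500
2 -2 -4.438 -0.875
3 -2 -1.141 -2.481
4 -2 -3.977 -1.315
5 -2 -1.700 -2.383
6 -2 -3.629 -1.565
7 -2 -2.062 -2.284
8 -2 -3.377 -1.716
9 -2 -2.301 -2.204
10 -2 -3.199 -1.811
11 -2 -2.461 -2.143
12 -2 -3.075 -1.873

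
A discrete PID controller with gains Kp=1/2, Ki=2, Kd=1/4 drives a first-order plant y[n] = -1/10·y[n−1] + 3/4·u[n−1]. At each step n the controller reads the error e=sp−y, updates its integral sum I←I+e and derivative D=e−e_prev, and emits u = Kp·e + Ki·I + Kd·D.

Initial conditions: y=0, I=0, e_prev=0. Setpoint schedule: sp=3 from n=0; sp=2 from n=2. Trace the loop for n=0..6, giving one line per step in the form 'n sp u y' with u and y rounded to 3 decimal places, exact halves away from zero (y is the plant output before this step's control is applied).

0 3 8.250 0.000
1 3 -3.516 6.188
2 2 14.874 -3.255
3 2 -17.252 11.481
4 2 37.782 -14.087
5 2 -56.975 29.746
6 2 105.983 -45.706

(exact arithmetic carried between steps; '≈' marks a value shown rounded to 6 d.p. or computed from one; I and e_prev carry over from the previous line; the table rounds u and y to 3 d.p., halves away from zero)
n=0: y=0, sp=3, e=sp−y=3; I=3, D=e−e_prev=3; u=1/2·3+2·3+1/4·3=8.25; next y=-1/10·0+3/4·8.25=6.1875
n=1: y=6.1875, sp=3, e=sp−y=-3.1875; I=-0.1875, D=e−e_prev=-6.1875; u=1/2·(-3.1875)+2·(-0.1875)+1/4·(-6.1875)=-3.515625; next y=-1/10·6.1875+3/4·(-3.515625)≈-3.255469
n=2: y≈-3.255469, sp=2, e=sp−y≈5.255469; I≈5.067969, D=e−e_prev≈8.442969; u=1/2·5.255469+2·5.067969+1/4·8.442969≈14.874414; next y=-1/10·(-3.255469)+3/4·14.874414≈11.481357
n=3: y≈11.481357, sp=2, e=sp−y≈-9.481357; I≈-4.413389, D=e−e_prev≈-14.736826; u=1/2·(-9.481357)+2·(-4.413389)+1/4·(-14.736826)≈-17.251663; next y=-1/10·11.481357+3/4·(-17.251663)≈-14.086883
n=4: y≈-14.086883, sp=2, e=sp−y≈16.086883; I≈11.673494, D=e−e_prev≈25.568240; u=1/2·16.086883+2·11.673494+1/4·25.568240≈37.782489; next y=-1/10·(-14.086883)+3/4·37.782489≈29.745555
n=5: y≈29.745555, sp=2, e=sp−y≈-27.745555; I≈-16.072061, D=e−e_prev≈-43.832438; u=1/2·(-27.745555)+2·(-16.072061)+1/4·(-43.832438)≈-56.975010; next y=-1/10·29.745555+3/4·(-56.975010)≈-45.705813
n=6: y≈-45.705813, sp=2, e=sp−y≈47.705813; I≈31.633752, D=e−e_prev≈75.451368; u=1/2·47.705813+2·31.633752+1/4·75.451368≈105.983252; next y=-1/10·(-45.705813)+3/4·105.983252≈84.058020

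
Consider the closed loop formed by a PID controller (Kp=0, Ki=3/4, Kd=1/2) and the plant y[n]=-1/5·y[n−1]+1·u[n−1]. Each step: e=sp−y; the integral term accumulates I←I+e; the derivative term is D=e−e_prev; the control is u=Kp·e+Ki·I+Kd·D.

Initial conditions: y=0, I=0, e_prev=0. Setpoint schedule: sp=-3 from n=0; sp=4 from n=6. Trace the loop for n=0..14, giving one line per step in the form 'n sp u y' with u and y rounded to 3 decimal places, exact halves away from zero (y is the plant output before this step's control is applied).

(exact arithmetic carried between steps; '≈' marks a value shown rounded to 6 d.p. or computed from one; I and e_prev carry over from the previous line; the table rounds u and y to 3 d.p., halves away from zero)
n=0: y=0, sp=-3, e=sp−y=-3; I=-3, D=e−e_prev=-3; u=0·(-3)+3/4·(-3)+1/2·(-3)=-3.75; next y=-1/5·0+1·(-3.75)=-3.75
n=1: y=-3.75, sp=-3, e=sp−y=0.75; I=-2.25, D=e−e_prev=3.75; u=0·0.75+3/4·(-2.25)+1/2·3.75=0.1875; next y=-1/5·(-3.75)+1·0.1875=0.9375
n=2: y=0.9375, sp=-3, e=sp−y=-3.9375; I=-6.1875, D=e−e_prev=-4.6875; u=0·(-3.9375)+3/4·(-6.1875)+1/2·(-4.6875)=-6.984375; next y=-1/5·0.9375+1·(-6.984375)=-7.171875
n=3: y=-7.171875, sp=-3, e=sp−y=4.171875; I=-2.015625, D=e−e_prev=8.109375; u=0·4.171875+3/4·(-2.015625)+1/2·8.109375≈2.542969; next y=-1/5·(-7.171875)+1·2.542969≈3.977344
n=4: y≈3.977344, sp=-3, e=sp−y≈-6.977344; I≈-8.992969, D=e−e_prev≈-11.149219; u=0·(-6.977344)+3/4·(-8.992969)+1/2·(-11.149219)≈-12.319336; next y=-1/5·3.977344+1·(-12.319336)≈-13.114805
n=5: y≈-13.114805, sp=-3, e=sp−y≈10.114805; I≈1.121836, D=e−e_prev≈17.092148; u=0·10.114805+3/4·1.121836+1/2·17.092148≈9.387451; next y=-1/5·(-13.114805)+1·9.387451≈12.010412
n=6: y≈12.010412, sp=4, e=sp−y≈-8.010412; I≈-6.888576, D=e−e_prev≈-18.125217; u=0·(-8.010412)+3/4·(-6.888576)+1/2·(-18.125217)≈-14.229041; next y=-1/5·12.010412+1·(-14.229041)≈-16.631123
n=7: y≈-16.631123, sp=4, e=sp−y≈20.631123; I≈13.742547, D=e−e_prev≈28.641535; u=0·20.631123+3/4·13.742547+1/2·28.641535≈24.627678; next y=-1/5·(-16.631123)+1·24.627678≈27.953902
n=8: y≈27.953902, sp=4, e=sp−y≈-23.953902; I≈-10.211355, D=e−e_prev≈-44.585025; u=0·(-23.953902)+3/4·(-10.211355)+1/2·(-44.585025)≈-29.951029; next y=-1/5·27.953902+1·(-29.951029)≈-35.541810
n=9: y≈-35.541810, sp=4, e=sp−y≈39.541810; I≈29.330454, D=e−e_prev≈63.495712; u=0·39.541810+3/4·29.330454+1/2·63.495712≈53.745697; next y=-1/5·(-35.541810)+1·53.745697≈60.854058
n=10: y≈60.854058, sp=4, e=sp−y≈-56.854058; I≈-27.523604, D=e−e_prev≈-96.395868; u=0·(-56.854058)+3/4·(-27.523604)+1/2·(-96.395868)≈-68.840637; next y=-1/5·60.854058+1·(-68.840637)≈-81.011449
n=11: y≈-81.011449, sp=4, e=sp−y≈85.011449; I≈57.487845, D=e−e_prev≈141.865507; u=0·85.011449+3/4·57.487845+1/2·141.865507≈114.048637; next y=-1/5·(-81.011449)+1·114.048637≈130.250927
n=12: y≈130.250927, sp=4, e=sp−y≈-126.250927; I≈-68.763082, D=e−e_prev≈-211.262376; u=0·(-126.250927)+3/4·(-68.763082)+1/2·(-211.262376)≈-157.203500; next y=-1/5·130.250927+1·(-157.203500)≈-183.253685
n=13: y≈-183.253685, sp=4, e=sp−y≈187.253685; I≈118.490603, D=e−e_prev≈313.504612; u=0·187.253685+3/4·118.490603+1/2·313.504612≈245.620258; next y=-1/5·(-183.253685)+1·245.620258≈282.270995
n=14: y≈282.270995, sp=4, e=sp−y≈-278.270995; I≈-159.780392, D=e−e_prev≈-465.524680; u=0·(-278.270995)+3/4·(-159.780392)+1/2·(-465.524680)≈-352.597634; next y=-1/5·282.270995+1·(-352.597634)≈-409.051833

0 -3 -3.750 0.000
1 -3 0.188 -3.750
2 -3 -6.984 0.938
3 -3 2.543 -7.172
4 -3 -12.319 3.977
5 -3 9.387 -13.115
6 4 -14.229 12.010
7 4 24.628 -16.631
8 4 -29.951 27.954
9 4 53.746 -35.542
10 4 -68.841 60.854
11 4 114.049 -81.011
12 4 -157.203 130.251
13 4 245.620 -183.254
14 4 -352.598 282.271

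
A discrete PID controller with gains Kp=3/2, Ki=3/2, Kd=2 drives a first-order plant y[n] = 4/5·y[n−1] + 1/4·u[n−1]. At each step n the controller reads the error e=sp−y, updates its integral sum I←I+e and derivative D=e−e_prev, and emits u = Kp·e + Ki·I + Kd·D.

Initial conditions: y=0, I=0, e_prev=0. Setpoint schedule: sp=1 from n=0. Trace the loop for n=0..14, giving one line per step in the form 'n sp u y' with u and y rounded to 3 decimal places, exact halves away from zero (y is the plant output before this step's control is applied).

0 1 5.000 0.000
1 1 -1.750 1.250
2 1 3.813 0.563
3 1 -1.109 1.403
4 1 2.757 0.845
5 1 -0.728 1.365
6 1 2.040 0.910
7 1 -0.375 1.238
8 1 1.630 0.897
9 1 -0.039 1.125
10 1 1.404 0.890
11 1 0.234 1.063
12 1 1.256 0.909
13 1 0.424 1.041
14 1 1.138 0.939

(exact arithmetic carried between steps; '≈' marks a value shown rounded to 6 d.p. or computed from one; I and e_prev carry over from the previous line; the table rounds u and y to 3 d.p., halves away from zero)
n=0: y=0, sp=1, e=sp−y=1; I=1, D=e−e_prev=1; u=3/2·1+3/2·1+2·1=5; next y=4/5·0+1/4·5=1.25
n=1: y=1.25, sp=1, e=sp−y=-0.25; I=0.75, D=e−e_prev=-1.25; u=3/2·(-0.25)+3/2·0.75+2·(-1.25)=-1.75; next y=4/5·1.25+1/4·(-1.75)=0.5625
n=2: y=0.5625, sp=1, e=sp−y=0.4375; I=1.1875, D=e−e_prev=0.6875; u=3/2·0.4375+3/2·1.1875+2·0.6875=3.8125; next y=4/5·0.5625+1/4·3.8125=1.403125
n=3: y=1.403125, sp=1, e=sp−y=-0.403125; I=0.784375, D=e−e_prev=-0.840625; u=3/2·(-0.403125)+3/2·0.784375+2·(-0.840625)=-1.109375; next y=4/5·1.403125+1/4·(-1.109375)≈0.845156
n=4: y≈0.845156, sp=1, e=sp−y≈0.154844; I≈0.939219, D=e−e_prev≈0.557969; u=3/2·0.154844+3/2·0.939219+2·0.557969≈2.757031; next y=4/5·0.845156+1/4·2.757031≈1.365383
n=5: y≈1.365383, sp=1, e=sp−y≈-0.365383; I≈0.573836, D=e−e_prev≈-0.520227; u=3/2·(-0.365383)+3/2·0.573836+2·(-0.520227)≈-0.727773; next y=4/5·1.365383+1/4·(-0.727773)≈0.910363
n=6: y≈0.910363, sp=1, e=sp−y≈0.089637; I≈0.663473, D=e−e_prev≈0.455020; u=3/2·0.089637+3/2·0.663473+2·0.455020≈2.039705; next y=4/5·0.910363+1/4·2.039705≈1.238217
n=7: y≈1.238217, sp=1, e=sp−y≈-0.238217; I≈0.425256, D=e−e_prev≈-0.327854; u=3/2·(-0.238217)+3/2·0.425256+2·(-0.327854)≈-0.375148; next y=4/5·1.238217+1/4·(-0.375148)≈0.896786
n=8: y≈0.896786, sp=1, e=sp−y≈0.103214; I≈0.528470, D=e−e_prev≈0.341430; u=3/2·0.103214+3/2·0.528470+2·0.341430≈1.630386; next y=4/5·0.896786+1/4·1.630386≈1.125026
n=9: y≈1.125026, sp=1, e=sp−y≈-0.125026; I≈0.403444, D=e−e_prev≈-0.228239; u=3/2·(-0.125026)+3/2·0.403444+2·(-0.228239)≈-0.038850; next y=4/5·1.125026+1/4·(-0.038850)≈0.890308
n=10: y≈0.890308, sp=1, e=sp−y≈0.109692; I≈0.513137, D=e−e_prev≈0.234718; u=3/2·0.109692+3/2·0.513137+2·0.234718≈1.403678; next y=4/5·0.890308+1/4·1.403678≈1.063166
n=11: y≈1.063166, sp=1, e=sp−y≈-0.063166; I≈0.449971, D=e−e_prev≈-0.172858; u=3/2·(-0.063166)+3/2·0.449971+2·(-0.172858)≈0.234491; next y=4/5·1.063166+1/4·0.234491≈0.909156
n=12: y≈0.909156, sp=1, e=sp−y≈0.090844; I≈0.540815, D=e−e_prev≈0.154010; u=3/2·0.090844+3/2·0.540815+2·0.154010≈1.255510; next y=4/5·0.909156+1/4·1.255510≈1.041202
n=13: y≈1.041202, sp=1, e=sp−y≈-0.041202; I≈0.499613, D=e−e_prev≈-0.132046; u=3/2·(-0.041202)+3/2·0.499613+2·(-0.132046)≈0.423524; next y=4/5·1.041202+1/4·0.423524≈0.938843
n=14: y≈0.938843, sp=1, e=sp−y≈0.061157; I≈0.560771, D=e−e_prev≈0.102359; u=3/2·0.061157+3/2·0.560771+2·0.102359≈1.137611; next y=4/5·0.938843+1/4·1.137611≈1.035477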